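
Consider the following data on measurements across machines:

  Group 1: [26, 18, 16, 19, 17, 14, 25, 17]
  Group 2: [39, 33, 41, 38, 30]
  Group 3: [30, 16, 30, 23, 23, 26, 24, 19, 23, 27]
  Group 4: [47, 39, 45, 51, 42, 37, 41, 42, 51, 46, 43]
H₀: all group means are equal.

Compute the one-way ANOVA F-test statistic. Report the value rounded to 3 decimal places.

test statistic = 61.211

Group means [19.00, 36.20, 24.10, 44.00], grand mean 31.118
SSB = Σnᵢ(x̄ᵢ−x̄)² = 3621.829; SSW = ΣΣ(x−x̄ᵢ)² = 591.700
MSB = 3621.829/3 = 1207.2765; MSW = 591.700/30 = 19.7233
F = MSB/MSW = 61.2106
df = (3, 30)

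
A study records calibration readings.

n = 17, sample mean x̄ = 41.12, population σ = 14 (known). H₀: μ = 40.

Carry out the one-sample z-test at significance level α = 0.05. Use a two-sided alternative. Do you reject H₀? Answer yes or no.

SE = σ/√n = 14/√17 = 3.3955
z = (x̄−μ₀)/SE = (41.12−40)/3.3955 = 0.3298
p-value (two-sided) = 0.74151
At α=0.05: p ≥ α → fail to reject H₀

reject H₀: no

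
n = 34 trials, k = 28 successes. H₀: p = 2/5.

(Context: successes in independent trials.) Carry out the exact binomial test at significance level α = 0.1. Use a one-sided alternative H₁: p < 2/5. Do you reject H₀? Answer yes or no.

reject H₀: no

Exact binomial: n=34, k=28, p₀=2/5=0.4000
P(X≤28) from Σ C(n,i)·p₀^i·(1−p₀)^(n−i)
p-value (one-sided, H₁ less) = 1.00000
At α=0.1: p ≥ α → fail to reject H₀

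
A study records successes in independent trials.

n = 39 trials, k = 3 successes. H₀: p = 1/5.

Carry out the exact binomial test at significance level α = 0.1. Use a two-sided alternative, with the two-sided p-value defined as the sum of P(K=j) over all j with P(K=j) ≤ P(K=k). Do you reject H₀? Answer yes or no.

Exact binomial: n=39, k=3, p₀=1/5=0.2000
P(X=j) = C(n,j)·p₀^j·(1−p₀)^(n−j); p = Σ P(X=j) over j with P(X=j) ≤ P(X=3)
p-value (two-sided) = 0.06870
At α=0.1: p < α → reject H₀

reject H₀: yes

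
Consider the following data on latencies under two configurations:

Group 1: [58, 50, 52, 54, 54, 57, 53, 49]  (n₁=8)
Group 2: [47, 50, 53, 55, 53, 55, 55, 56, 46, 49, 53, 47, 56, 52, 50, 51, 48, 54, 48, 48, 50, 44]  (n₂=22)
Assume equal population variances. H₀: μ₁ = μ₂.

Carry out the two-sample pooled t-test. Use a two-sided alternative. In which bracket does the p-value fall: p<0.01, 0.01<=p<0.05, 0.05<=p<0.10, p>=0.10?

p-value bracket: 0.05<=p<0.10

x̄₁=53.375, s₁=3.114, n₁=8
x̄₂=50.909, s₂=3.517, n₂=22
s_p² = [7·3.114² + 21·3.517²]/28 = 11.7033
SE = √(s_p²·(1/8+1/22)) = 1.4124
t = (53.375−50.909)/1.4124 = 1.7459
df = 28
p-value (two-sided) = 0.09179
→ bracket: 0.05<=p<0.10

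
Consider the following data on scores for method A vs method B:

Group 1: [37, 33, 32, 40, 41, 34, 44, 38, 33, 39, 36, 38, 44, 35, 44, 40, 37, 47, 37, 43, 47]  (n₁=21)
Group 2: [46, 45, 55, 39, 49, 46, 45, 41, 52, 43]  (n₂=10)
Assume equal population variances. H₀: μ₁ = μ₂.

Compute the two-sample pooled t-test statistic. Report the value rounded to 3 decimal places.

x̄₁=39.000, s₁=4.528, n₁=21
x̄₂=46.100, s₂=4.841, n₂=10
s_p² = [20·4.528² + 9·4.841²]/29 = 21.4103
SE = √(s_p²·(1/21+1/10)) = 1.7778
t = (39.000−46.100)/1.7778 = -3.9937
df = 29

test statistic = -3.994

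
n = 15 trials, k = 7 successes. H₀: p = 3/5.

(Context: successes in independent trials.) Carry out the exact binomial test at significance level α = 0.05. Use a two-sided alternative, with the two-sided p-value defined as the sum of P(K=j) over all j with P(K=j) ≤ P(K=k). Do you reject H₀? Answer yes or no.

Exact binomial: n=15, k=7, p₀=3/5=0.6000
P(X=j) = C(n,j)·p₀^j·(1−p₀)^(n−j); p = Σ P(X=j) over j with P(X=j) ≤ P(X=7)
p-value (two-sided) = 0.30361
At α=0.05: p ≥ α → fail to reject H₀

reject H₀: no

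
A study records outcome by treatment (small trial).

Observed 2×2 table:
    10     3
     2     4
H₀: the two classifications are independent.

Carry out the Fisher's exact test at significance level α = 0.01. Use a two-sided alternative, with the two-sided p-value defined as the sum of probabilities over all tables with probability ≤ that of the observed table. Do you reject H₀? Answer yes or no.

reject H₀: no

Margins: r₁=13, r₂=6, c₁=12, c₂=7, n=19
p_obs = C(13,10)·C(6,2)/C(19,12); sum pmf over tables with pmf ≤ p_obs
p-value (two-sided) = 0.12874
At α=0.01: p ≥ α → fail to reject H₀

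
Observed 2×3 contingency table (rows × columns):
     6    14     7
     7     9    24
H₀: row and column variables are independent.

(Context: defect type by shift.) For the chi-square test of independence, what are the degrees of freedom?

df = (r−1)(c−1) = (2−1)·(3−1) = 2

degrees of freedom = 2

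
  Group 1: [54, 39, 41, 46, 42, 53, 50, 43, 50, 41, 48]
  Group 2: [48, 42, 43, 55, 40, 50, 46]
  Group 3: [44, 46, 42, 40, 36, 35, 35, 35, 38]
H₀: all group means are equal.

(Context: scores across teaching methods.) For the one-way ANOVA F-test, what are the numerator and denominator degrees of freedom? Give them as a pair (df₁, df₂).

k = 3 groups, N = 27 total
df = (k−1, N−k) = (3−1, 27−3) = (2, 24)

degrees of freedom = [2, 24]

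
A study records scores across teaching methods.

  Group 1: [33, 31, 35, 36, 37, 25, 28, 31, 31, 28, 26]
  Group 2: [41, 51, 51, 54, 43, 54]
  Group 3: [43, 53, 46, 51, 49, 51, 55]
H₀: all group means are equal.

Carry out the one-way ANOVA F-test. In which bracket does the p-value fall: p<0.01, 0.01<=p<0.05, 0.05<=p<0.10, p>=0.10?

Group means [31.00, 49.00, 49.71], grand mean 40.958
SSB = Σnᵢ(x̄ᵢ−x̄)² = 2015.530; SSW = ΣΣ(x−x̄ᵢ)² = 419.429
MSB = 2015.530/2 = 1007.7649; MSW = 419.429/21 = 19.9728
F = MSB/MSW = 50.4569
df = (2, 21)
p-value (upper-tail) = 0.00000
→ bracket: p<0.01

p-value bracket: p<0.01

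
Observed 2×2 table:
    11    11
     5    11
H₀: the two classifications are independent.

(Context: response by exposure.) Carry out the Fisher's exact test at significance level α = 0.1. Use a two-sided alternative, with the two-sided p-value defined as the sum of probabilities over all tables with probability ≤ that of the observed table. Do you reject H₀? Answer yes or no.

reject H₀: no

Margins: r₁=22, r₂=16, c₁=16, c₂=22, n=38
p_obs = C(22,11)·C(16,5)/C(38,16); sum pmf over tables with pmf ≤ p_obs
p-value (two-sided) = 0.32625
At α=0.1: p ≥ α → fail to reject H₀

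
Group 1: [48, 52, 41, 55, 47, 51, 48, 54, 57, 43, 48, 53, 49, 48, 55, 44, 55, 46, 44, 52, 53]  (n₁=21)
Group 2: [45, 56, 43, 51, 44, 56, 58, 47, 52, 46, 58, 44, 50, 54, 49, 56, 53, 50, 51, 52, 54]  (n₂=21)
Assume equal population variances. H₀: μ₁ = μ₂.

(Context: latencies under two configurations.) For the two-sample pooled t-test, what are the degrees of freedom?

degrees of freedom = 40

df = n₁ + n₂ − 2 = 21 + 21 − 2 = 40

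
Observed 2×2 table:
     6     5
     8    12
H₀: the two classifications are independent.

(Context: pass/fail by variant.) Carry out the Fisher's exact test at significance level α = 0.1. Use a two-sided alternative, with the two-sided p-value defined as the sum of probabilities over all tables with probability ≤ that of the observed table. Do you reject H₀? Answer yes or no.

Margins: r₁=11, r₂=20, c₁=14, c₂=17, n=31
p_obs = C(11,6)·C(20,8)/C(31,14); sum pmf over tables with pmf ≤ p_obs
p-value (two-sided) = 0.47747
At α=0.1: p ≥ α → fail to reject H₀

reject H₀: no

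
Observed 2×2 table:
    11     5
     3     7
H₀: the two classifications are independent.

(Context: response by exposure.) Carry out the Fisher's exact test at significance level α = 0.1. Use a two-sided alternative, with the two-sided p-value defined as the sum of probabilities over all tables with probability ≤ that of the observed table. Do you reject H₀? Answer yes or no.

Margins: r₁=16, r₂=10, c₁=14, c₂=12, n=26
p_obs = C(16,11)·C(10,3)/C(26,14); sum pmf over tables with pmf ≤ p_obs
p-value (two-sided) = 0.10537
At α=0.1: p ≥ α → fail to reject H₀

reject H₀: no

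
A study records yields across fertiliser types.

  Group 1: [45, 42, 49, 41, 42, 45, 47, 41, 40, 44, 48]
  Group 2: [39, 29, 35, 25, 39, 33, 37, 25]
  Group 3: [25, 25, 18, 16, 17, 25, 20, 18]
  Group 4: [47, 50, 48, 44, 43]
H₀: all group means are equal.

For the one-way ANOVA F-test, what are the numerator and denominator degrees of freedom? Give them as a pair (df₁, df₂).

k = 4 groups, N = 32 total
df = (k−1, N−k) = (4−1, 32−4) = (3, 28)

degrees of freedom = [3, 28]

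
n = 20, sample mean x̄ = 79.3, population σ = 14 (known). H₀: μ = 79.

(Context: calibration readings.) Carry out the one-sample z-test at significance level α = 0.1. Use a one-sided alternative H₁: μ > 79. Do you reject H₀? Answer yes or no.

reject H₀: no

SE = σ/√n = 14/√20 = 3.1305
z = (x̄−μ₀)/SE = (79.3−79)/3.1305 = 0.0958
p-value (one-sided, H₁ greater) = 0.46183
At α=0.1: p ≥ α → fail to reject H₀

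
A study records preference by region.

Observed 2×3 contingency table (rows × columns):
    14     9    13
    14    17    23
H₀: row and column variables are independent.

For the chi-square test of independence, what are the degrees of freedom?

degrees of freedom = 2

df = (r−1)(c−1) = (2−1)·(3−1) = 2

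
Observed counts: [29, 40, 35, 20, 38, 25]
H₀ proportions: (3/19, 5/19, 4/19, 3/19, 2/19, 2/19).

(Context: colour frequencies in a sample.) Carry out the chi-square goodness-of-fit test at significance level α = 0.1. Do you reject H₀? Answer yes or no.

reject H₀: yes

n = 187; E_i = n·p_i = [29.53, 49.21, 39.37, 29.53, 19.68, 19.68]
χ² = (29−29.53)²/29.53 + (40−49.21)²/49.21 + (35−39.37)²/39.37 + (20−29.53)²/29.53 + (38−19.68)²/19.68 + (25−19.68)²/19.68 = 23.7696
df = 5
p-value (upper-tail) = 0.00024
At α=0.1: p < α → reject H₀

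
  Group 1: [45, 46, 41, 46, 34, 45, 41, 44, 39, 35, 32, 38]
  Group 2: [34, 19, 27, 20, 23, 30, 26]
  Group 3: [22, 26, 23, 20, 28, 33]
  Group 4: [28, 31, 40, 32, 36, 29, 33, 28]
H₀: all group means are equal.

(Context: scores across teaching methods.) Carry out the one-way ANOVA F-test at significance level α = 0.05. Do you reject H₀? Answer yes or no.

Group means [40.50, 25.57, 25.33, 32.12], grand mean 32.545
SSB = Σnᵢ(x̄ᵢ−x̄)² = 1413.259; SSW = ΣΣ(x−x̄ᵢ)² = 674.923
MSB = 1413.259/3 = 471.0864; MSW = 674.923/29 = 23.2732
F = MSB/MSW = 20.2416
df = (3, 29)
p-value (upper-tail) = 0.00000
At α=0.05: p < α → reject H₀

reject H₀: yes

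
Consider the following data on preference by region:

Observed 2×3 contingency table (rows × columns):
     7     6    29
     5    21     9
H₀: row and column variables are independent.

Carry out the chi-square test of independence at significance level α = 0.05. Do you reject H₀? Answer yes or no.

reject H₀: yes

Row totals [42, 35], col totals [12, 27, 38], n=77
χ² = (7−6.55)²/6.55 + (6−14.73)²/14.73 + (29−20.73)²/20.73 + (5−5.45)²/5.45 + (21−12.27)²/12.27 + (9−17.27)²/17.27 = 18.7113
df = 2
p-value (upper-tail) = 0.00009
At α=0.05: p < α → reject H₀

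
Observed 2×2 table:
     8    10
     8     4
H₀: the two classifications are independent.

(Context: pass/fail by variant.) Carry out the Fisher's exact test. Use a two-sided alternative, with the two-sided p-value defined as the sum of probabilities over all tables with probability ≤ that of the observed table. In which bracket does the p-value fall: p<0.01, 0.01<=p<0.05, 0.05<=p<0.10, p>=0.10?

Margins: r₁=18, r₂=12, c₁=16, c₂=14, n=30
p_obs = C(18,8)·C(12,8)/C(30,16); sum pmf over tables with pmf ≤ p_obs
p-value (two-sided) = 0.28385
→ bracket: p>=0.10

p-value bracket: p>=0.10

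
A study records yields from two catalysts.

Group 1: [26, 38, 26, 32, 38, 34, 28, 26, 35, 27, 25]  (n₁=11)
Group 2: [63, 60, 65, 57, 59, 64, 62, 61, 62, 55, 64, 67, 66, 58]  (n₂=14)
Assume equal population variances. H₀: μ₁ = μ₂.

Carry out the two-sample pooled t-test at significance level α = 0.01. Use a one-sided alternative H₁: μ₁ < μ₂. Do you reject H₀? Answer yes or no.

reject H₀: yes

x̄₁=30.455, s₁=5.067, n₁=11
x̄₂=61.643, s₂=3.522, n₂=14
s_p² = [10·5.067² + 13·3.522²]/23 = 18.1714
SE = √(s_p²·(1/11+1/14)) = 1.7175
t = (30.455−61.643)/1.7175 = -18.1589
df = 23
p-value (one-sided, H₁ less) = 0.00000
At α=0.01: p < α → reject H₀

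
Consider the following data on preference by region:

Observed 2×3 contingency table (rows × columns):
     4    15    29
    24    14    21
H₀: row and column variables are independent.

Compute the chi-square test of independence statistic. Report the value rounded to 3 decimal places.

Row totals [48, 59], col totals [28, 29, 50], n=107
χ² = (4−12.56)²/12.56 + (15−13.01)²/13.01 + (29−22.43)²/22.43 + (24−15.44)²/15.44 + (14−15.99)²/15.99 + (21−27.57)²/27.57 = 14.6239
df = 2

test statistic = 14.624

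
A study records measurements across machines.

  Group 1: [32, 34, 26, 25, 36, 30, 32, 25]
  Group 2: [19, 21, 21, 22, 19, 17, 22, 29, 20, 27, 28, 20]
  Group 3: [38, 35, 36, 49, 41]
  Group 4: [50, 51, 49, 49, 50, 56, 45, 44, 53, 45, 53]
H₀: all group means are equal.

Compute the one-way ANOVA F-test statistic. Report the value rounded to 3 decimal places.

Group means [30.00, 22.08, 39.80, 49.55], grand mean 34.694
SSB = Σnᵢ(x̄ᵢ−x̄)² = 4641.195; SSW = ΣΣ(x−x̄ᵢ)² = 556.444
MSB = 4641.195/3 = 1547.0650; MSW = 556.444/32 = 17.3889
F = MSB/MSW = 88.9687
df = (3, 32)

test statistic = 88.969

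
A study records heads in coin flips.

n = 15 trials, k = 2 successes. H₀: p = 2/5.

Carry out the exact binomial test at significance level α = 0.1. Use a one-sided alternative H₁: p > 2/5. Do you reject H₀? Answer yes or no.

Exact binomial: n=15, k=2, p₀=2/5=0.4000
P(X≥2) from Σ C(n,i)·p₀^i·(1−p₀)^(n−i)
p-value (one-sided, H₁ greater) = 0.99483
At α=0.1: p ≥ α → fail to reject H₀

reject H₀: no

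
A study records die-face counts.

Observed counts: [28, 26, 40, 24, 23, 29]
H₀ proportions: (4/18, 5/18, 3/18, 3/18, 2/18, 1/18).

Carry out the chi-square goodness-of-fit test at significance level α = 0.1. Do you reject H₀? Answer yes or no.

n = 170; E_i = n·p_i = [37.78, 47.22, 28.33, 28.33, 18.89, 9.44]
χ² = (28−37.78)²/37.78 + (26−47.22)²/47.22 + (40−28.33)²/28.33 + (24−28.33)²/28.33 + (23−18.89)²/18.89 + (29−9.44)²/9.44 = 58.9212
df = 5
p-value (upper-tail) = 0.00000
At α=0.1: p < α → reject H₀

reject H₀: yes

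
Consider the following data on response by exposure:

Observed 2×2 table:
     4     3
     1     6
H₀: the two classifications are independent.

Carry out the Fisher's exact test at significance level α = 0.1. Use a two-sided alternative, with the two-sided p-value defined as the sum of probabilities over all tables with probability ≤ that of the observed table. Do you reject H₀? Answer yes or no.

reject H₀: no

Margins: r₁=7, r₂=7, c₁=5, c₂=9, n=14
p_obs = C(7,4)·C(7,1)/C(14,5); sum pmf over tables with pmf ≤ p_obs
p-value (two-sided) = 0.26573
At α=0.1: p ≥ α → fail to reject H₀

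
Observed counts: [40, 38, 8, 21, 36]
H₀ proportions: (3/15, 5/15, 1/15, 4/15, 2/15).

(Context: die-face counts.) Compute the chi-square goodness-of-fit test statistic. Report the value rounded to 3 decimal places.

n = 143; E_i = n·p_i = [28.60, 47.67, 9.53, 38.13, 19.07]
χ² = (40−28.60)²/28.60 + (38−47.67)²/47.67 + (8−9.53)²/9.53 + (21−38.13)²/38.13 + (36−19.07)²/19.07 = 29.4878
df = 4

test statistic = 29.488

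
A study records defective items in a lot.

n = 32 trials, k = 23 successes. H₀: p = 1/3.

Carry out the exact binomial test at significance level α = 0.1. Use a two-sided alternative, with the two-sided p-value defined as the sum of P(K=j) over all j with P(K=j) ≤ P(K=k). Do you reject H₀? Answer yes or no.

Exact binomial: n=32, k=23, p₀=1/3=0.3333
P(X=j) = C(n,j)·p₀^j·(1−p₀)^(n−j); p = Σ P(X=j) over j with P(X=j) ≤ P(X=23)
p-value (two-sided) = 0.00001
At α=0.1: p < α → reject H₀

reject H₀: yes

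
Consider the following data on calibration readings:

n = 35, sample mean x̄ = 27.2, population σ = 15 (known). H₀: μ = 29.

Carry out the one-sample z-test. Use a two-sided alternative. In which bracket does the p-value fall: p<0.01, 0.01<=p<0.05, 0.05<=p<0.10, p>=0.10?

p-value bracket: p>=0.10

SE = σ/√n = 15/√35 = 2.5355
z = (x̄−μ₀)/SE = (27.2−29)/2.5355 = -0.7099
p-value (two-sided) = 0.47775
→ bracket: p>=0.10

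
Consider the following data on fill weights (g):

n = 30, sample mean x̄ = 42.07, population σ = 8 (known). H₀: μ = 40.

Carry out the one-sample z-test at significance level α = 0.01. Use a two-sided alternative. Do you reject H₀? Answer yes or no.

SE = σ/√n = 8/√30 = 1.4606
z = (x̄−μ₀)/SE = (42.07−40)/1.4606 = 1.4172
p-value (two-sided) = 0.15642
At α=0.01: p ≥ α → fail to reject H₀

reject H₀: no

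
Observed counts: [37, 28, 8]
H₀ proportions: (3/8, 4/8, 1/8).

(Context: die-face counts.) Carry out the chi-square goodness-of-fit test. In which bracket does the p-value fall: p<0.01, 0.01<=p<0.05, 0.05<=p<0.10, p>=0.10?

n = 73; E_i = n·p_i = [27.38, 36.50, 9.12]
χ² = (37−27.38)²/27.38 + (28−36.50)²/36.50 + (8−9.12)²/9.12 = 5.5023
df = 2
p-value (upper-tail) = 0.06385
→ bracket: 0.05<=p<0.10

p-value bracket: 0.05<=p<0.10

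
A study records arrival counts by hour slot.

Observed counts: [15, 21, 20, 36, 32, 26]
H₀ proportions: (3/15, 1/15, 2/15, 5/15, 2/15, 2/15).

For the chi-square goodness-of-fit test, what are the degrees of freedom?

df = k − 1 = 6 − 1 = 5

degrees of freedom = 5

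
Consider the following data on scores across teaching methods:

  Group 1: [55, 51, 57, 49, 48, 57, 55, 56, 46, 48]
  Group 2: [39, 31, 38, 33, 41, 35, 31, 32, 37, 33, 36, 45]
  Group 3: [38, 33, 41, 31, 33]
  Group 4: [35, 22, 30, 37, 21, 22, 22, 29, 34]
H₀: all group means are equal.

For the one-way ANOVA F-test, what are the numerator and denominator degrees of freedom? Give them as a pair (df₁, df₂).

k = 4 groups, N = 36 total
df = (k−1, N−k) = (4−1, 36−4) = (3, 32)

degrees of freedom = [3, 32]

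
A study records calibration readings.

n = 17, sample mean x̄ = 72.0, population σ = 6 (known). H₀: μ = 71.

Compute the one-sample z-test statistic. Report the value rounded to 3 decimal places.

test statistic = 0.687

SE = σ/√n = 6/√17 = 1.4552
z = (x̄−μ₀)/SE = (72.0−71)/1.4552 = 0.6872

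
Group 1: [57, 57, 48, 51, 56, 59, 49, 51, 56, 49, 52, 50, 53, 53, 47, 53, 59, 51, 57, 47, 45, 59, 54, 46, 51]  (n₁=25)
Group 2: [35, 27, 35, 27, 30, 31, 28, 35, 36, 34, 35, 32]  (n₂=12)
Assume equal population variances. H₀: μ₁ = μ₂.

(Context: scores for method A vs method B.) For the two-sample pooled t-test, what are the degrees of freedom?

df = n₁ + n₂ − 2 = 25 + 12 − 2 = 35

degrees of freedom = 35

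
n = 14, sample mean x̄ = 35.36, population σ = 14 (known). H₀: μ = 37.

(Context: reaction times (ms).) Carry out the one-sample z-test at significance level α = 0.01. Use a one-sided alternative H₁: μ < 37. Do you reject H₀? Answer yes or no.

SE = σ/√n = 14/√14 = 3.7417
z = (x̄−μ₀)/SE = (35.36−37)/3.7417 = -0.4383
p-value (one-sided, H₁ less) = 0.33058
At α=0.01: p ≥ α → fail to reject H₀

reject H₀: no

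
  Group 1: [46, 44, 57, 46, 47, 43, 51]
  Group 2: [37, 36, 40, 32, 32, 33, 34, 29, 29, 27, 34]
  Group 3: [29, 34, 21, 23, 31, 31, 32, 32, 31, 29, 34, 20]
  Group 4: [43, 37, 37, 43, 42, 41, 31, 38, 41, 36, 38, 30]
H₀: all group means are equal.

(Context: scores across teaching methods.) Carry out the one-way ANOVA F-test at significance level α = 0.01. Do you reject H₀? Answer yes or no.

Group means [47.71, 33.00, 28.92, 38.08], grand mean 35.738
SSB = Σnᵢ(x̄ᵢ−x̄)² = 1710.857; SSW = ΣΣ(x−x̄ᵢ)² = 749.262
MSB = 1710.857/3 = 570.2857; MSW = 749.262/38 = 19.7174
F = MSB/MSW = 28.9229
df = (3, 38)
p-value (upper-tail) = 0.00000
At α=0.01: p < α → reject H₀

reject H₀: yes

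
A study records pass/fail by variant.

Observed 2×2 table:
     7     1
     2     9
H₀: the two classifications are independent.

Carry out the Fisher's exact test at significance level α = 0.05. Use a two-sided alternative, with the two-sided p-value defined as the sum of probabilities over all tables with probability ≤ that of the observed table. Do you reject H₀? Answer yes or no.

Margins: r₁=8, r₂=11, c₁=9, c₂=10, n=19
p_obs = C(8,7)·C(11,2)/C(19,9); sum pmf over tables with pmf ≤ p_obs
p-value (two-sided) = 0.00548
At α=0.05: p < α → reject H₀

reject H₀: yes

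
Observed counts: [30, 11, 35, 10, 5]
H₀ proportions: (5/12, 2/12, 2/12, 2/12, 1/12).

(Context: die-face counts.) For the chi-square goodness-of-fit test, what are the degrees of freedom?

df = k − 1 = 5 − 1 = 4

degrees of freedom = 4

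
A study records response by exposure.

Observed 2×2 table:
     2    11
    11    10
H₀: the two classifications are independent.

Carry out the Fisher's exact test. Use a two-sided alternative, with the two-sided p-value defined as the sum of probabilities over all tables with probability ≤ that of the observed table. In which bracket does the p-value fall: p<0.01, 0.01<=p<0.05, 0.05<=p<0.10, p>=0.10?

p-value bracket: 0.05<=p<0.10

Margins: r₁=13, r₂=21, c₁=13, c₂=21, n=34
p_obs = C(13,2)·C(21,11)/C(34,13); sum pmf over tables with pmf ≤ p_obs
p-value (two-sided) = 0.06724
→ bracket: 0.05<=p<0.10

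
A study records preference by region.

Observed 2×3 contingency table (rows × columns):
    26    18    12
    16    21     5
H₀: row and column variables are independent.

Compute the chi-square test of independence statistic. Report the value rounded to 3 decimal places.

Row totals [56, 42], col totals [42, 39, 17], n=98
χ² = (26−24.00)²/24.00 + (18−22.29)²/22.29 + (12−9.71)²/9.71 + (16−18.00)²/18.00 + (21−16.71)²/16.71 + (5−7.29)²/7.29 = 3.5669
df = 2

test statistic = 3.567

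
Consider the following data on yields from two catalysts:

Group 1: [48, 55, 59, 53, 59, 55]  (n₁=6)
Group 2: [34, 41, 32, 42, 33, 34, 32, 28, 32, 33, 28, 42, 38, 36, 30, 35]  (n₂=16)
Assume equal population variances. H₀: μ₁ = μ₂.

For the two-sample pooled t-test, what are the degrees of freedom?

degrees of freedom = 20

df = n₁ + n₂ − 2 = 6 + 16 − 2 = 20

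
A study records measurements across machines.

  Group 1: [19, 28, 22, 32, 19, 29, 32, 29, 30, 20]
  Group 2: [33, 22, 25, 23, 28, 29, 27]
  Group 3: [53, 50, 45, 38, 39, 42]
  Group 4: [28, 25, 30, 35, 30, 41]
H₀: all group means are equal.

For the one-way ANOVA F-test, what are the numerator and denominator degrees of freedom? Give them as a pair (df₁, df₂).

degrees of freedom = [3, 25]

k = 4 groups, N = 29 total
df = (k−1, N−k) = (4−1, 29−4) = (3, 25)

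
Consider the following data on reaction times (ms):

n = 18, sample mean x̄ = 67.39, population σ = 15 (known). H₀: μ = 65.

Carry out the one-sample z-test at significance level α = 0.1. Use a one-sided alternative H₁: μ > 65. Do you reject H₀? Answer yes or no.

reject H₀: no

SE = σ/√n = 15/√18 = 3.5355
z = (x̄−μ₀)/SE = (67.39−65)/3.5355 = 0.6760
p-value (one-sided, H₁ greater) = 0.24952
At α=0.1: p ≥ α → fail to reject H₀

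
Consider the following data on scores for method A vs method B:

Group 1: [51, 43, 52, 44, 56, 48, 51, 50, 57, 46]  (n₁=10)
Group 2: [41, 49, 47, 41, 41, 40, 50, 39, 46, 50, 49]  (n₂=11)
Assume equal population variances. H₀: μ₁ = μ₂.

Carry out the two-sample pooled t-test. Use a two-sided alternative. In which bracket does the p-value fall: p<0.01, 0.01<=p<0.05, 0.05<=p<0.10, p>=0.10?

x̄₁=49.800, s₁=4.662, n₁=10
x̄₂=44.818, s₂=4.423, n₂=11
s_p² = [9·4.662² + 10·4.423²]/19 = 20.5914
SE = √(s_p²·(1/10+1/11)) = 1.9827
t = (49.800−44.818)/1.9827 = 2.5126
df = 19
p-value (two-sided) = 0.02117
→ bracket: 0.01<=p<0.05

p-value bracket: 0.01<=p<0.05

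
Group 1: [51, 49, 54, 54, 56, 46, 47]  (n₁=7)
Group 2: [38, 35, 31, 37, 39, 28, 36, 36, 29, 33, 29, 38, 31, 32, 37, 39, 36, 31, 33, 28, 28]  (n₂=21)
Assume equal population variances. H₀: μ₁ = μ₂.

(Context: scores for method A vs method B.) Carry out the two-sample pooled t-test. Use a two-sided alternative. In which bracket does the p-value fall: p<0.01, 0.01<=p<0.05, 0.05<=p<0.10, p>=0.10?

x̄₁=51.000, s₁=3.830, n₁=7
x̄₂=33.524, s₂=3.868, n₂=21
s_p² = [6·3.830² + 20·3.868²]/26 = 14.8938
SE = √(s_p²·(1/7+1/21)) = 1.6843
t = (51.000−33.524)/1.6843 = 10.3759
df = 26
p-value (two-sided) = 0.00000
→ bracket: p<0.01

p-value bracket: p<0.01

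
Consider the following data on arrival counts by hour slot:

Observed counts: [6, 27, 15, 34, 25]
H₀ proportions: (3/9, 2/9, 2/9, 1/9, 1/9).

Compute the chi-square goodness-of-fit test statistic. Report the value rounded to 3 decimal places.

n = 107; E_i = n·p_i = [35.67, 23.78, 23.78, 11.89, 11.89]
χ² = (6−35.67)²/35.67 + (27−23.78)²/23.78 + (15−23.78)²/23.78 + (34−11.89)²/11.89 + (25−11.89)²/11.89 = 83.9346
df = 4

test statistic = 83.935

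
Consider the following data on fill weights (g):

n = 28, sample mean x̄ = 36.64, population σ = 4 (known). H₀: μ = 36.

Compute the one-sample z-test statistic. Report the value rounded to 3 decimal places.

test statistic = 0.847

SE = σ/√n = 4/√28 = 0.7559
z = (x̄−μ₀)/SE = (36.64−36)/0.7559 = 0.8466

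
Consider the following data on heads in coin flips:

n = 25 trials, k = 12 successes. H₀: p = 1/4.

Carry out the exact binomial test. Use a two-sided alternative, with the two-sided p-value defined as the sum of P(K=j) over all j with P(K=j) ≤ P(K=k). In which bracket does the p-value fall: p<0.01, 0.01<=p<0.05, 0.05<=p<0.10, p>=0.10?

p-value bracket: 0.01<=p<0.05

Exact binomial: n=25, k=12, p₀=1/4=0.2500
P(X=j) = C(n,j)·p₀^j·(1−p₀)^(n−j); p = Σ P(X=j) over j with P(X=j) ≤ P(X=12)
p-value (two-sided) = 0.01776
→ bracket: 0.01<=p<0.05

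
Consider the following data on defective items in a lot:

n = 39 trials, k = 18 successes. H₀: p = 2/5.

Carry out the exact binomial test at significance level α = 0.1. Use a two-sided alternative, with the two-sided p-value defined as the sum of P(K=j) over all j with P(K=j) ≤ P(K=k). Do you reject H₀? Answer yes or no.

reject H₀: no

Exact binomial: n=39, k=18, p₀=2/5=0.4000
P(X=j) = C(n,j)·p₀^j·(1−p₀)^(n−j); p = Σ P(X=j) over j with P(X=j) ≤ P(X=18)
p-value (two-sided) = 0.51369
At α=0.1: p ≥ α → fail to reject H₀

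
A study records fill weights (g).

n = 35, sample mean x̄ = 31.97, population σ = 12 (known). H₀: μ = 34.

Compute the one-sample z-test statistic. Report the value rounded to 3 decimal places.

SE = σ/√n = 12/√35 = 2.0284
z = (x̄−μ₀)/SE = (31.97−34)/2.0284 = -1.0008

test statistic = -1.001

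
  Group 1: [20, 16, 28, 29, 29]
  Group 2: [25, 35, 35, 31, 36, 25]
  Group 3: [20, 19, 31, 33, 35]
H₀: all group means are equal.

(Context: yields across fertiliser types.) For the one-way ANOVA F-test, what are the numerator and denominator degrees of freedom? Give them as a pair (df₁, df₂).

degrees of freedom = [2, 13]

k = 3 groups, N = 16 total
df = (k−1, N−k) = (3−1, 16−3) = (2, 13)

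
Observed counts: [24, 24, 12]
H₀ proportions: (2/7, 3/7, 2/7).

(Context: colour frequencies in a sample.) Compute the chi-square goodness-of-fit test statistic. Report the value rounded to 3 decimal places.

n = 60; E_i = n·p_i = [17.14, 25.71, 17.14]
χ² = (24−17.14)²/17.14 + (24−25.71)²/25.71 + (12−17.14)²/17.14 = 4.4000
df = 2

test statistic = 4.400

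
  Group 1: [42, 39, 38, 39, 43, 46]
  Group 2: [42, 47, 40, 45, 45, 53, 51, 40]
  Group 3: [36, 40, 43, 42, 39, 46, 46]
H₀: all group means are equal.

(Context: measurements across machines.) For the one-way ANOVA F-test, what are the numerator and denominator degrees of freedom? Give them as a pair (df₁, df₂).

degrees of freedom = [2, 18]

k = 3 groups, N = 21 total
df = (k−1, N−k) = (3−1, 21−3) = (2, 18)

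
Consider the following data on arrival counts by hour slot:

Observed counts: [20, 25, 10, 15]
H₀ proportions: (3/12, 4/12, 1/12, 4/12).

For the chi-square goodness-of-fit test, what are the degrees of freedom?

df = k − 1 = 4 − 1 = 3

degrees of freedom = 3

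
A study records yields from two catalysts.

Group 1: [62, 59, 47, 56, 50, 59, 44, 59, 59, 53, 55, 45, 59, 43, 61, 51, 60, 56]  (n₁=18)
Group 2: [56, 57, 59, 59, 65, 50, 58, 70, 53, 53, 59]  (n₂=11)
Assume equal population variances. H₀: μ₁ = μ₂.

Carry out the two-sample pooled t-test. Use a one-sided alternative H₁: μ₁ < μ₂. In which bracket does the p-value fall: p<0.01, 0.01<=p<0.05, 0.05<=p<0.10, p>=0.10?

x̄₁=54.333, s₁=6.221, n₁=18
x̄₂=58.091, s₂=5.612, n₂=11
s_p² = [17·6.221² + 10·5.612²]/27 = 36.0337
SE = √(s_p²·(1/18+1/11)) = 2.2973
t = (54.333−58.091)/2.2973 = -1.6356
df = 27
p-value (one-sided, H₁ less) = 0.05676
→ bracket: 0.05<=p<0.10

p-value bracket: 0.05<=p<0.10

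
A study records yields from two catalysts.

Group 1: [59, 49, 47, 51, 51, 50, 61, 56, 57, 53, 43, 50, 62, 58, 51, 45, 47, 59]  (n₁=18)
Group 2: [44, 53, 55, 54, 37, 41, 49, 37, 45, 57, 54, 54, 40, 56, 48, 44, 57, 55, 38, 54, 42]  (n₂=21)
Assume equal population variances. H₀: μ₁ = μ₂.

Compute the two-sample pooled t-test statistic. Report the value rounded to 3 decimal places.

test statistic = 2.119

x̄₁=52.722, s₁=5.676, n₁=18
x̄₂=48.286, s₂=7.156, n₂=21
s_p² = [17·5.676² + 20·7.156²]/37 = 42.4837
SE = √(s_p²·(1/18+1/21)) = 2.0936
t = (52.722−48.286)/2.0936 = 2.1191
df = 37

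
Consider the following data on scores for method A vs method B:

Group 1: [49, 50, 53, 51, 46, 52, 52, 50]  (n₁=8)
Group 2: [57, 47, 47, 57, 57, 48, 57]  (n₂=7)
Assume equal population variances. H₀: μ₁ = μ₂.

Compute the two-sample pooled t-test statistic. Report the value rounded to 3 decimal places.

x̄₁=50.375, s₁=2.200, n₁=8
x̄₂=52.857, s₂=5.178, n₂=7
s_p² = [7·2.200² + 6·5.178²]/13 = 14.9794
SE = √(s_p²·(1/8+1/7)) = 2.0031
t = (50.375−52.857)/2.0031 = -1.2392
df = 13

test statistic = -1.239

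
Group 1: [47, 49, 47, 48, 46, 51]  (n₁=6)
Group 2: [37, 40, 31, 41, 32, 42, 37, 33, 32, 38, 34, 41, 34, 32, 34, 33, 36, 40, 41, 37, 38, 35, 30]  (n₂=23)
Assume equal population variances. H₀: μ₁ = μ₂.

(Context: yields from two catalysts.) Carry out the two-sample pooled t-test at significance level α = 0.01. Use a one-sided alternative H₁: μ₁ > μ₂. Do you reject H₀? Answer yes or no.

x̄₁=48.000, s₁=1.789, n₁=6
x̄₂=36.000, s₂=3.656, n₂=23
s_p² = [5·1.789² + 22·3.656²]/27 = 11.4815
SE = √(s_p²·(1/6+1/23)) = 1.5533
t = (48.000−36.000)/1.5533 = 7.7254
df = 27
p-value (one-sided, H₁ greater) = 0.00000
At α=0.01: p < α → reject H₀

reject H₀: yes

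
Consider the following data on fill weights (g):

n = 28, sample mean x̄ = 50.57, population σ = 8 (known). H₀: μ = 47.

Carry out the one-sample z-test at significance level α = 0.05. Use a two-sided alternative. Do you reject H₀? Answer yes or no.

reject H₀: yes

SE = σ/√n = 8/√28 = 1.5119
z = (x̄−μ₀)/SE = (50.57−47)/1.5119 = 2.3613
p-value (two-sided) = 0.01821
At α=0.05: p < α → reject H₀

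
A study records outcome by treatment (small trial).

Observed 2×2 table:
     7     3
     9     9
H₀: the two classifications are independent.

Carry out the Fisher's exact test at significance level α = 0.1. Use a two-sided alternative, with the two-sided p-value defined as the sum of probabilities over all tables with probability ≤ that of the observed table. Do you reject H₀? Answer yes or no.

reject H₀: no

Margins: r₁=10, r₂=18, c₁=16, c₂=12, n=28
p_obs = C(10,7)·C(18,9)/C(28,16); sum pmf over tables with pmf ≤ p_obs
p-value (two-sided) = 0.43432
At α=0.1: p ≥ α → fail to reject H₀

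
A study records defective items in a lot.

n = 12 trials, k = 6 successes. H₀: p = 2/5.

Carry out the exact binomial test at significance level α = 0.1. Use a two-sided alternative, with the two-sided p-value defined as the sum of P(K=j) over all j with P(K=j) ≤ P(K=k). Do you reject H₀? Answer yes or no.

reject H₀: no

Exact binomial: n=12, k=6, p₀=2/5=0.4000
P(X=j) = C(n,j)·p₀^j·(1−p₀)^(n−j); p = Σ P(X=j) over j with P(X=j) ≤ P(X=6)
p-value (two-sided) = 0.56013
At α=0.1: p ≥ α → fail to reject H₀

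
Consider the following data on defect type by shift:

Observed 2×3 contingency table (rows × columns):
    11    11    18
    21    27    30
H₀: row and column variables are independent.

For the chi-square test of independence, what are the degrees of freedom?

df = (r−1)(c−1) = (2−1)·(3−1) = 2

degrees of freedom = 2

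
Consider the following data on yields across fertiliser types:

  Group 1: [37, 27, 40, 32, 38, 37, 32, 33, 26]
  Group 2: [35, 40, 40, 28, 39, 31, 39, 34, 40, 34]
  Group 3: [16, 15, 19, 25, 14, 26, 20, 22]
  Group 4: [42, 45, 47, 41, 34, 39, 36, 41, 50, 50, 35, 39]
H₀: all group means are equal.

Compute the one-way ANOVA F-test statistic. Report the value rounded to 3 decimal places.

test statistic = 33.703

Group means [33.56, 36.00, 19.62, 41.58], grand mean 33.795
SSB = Σnᵢ(x̄ᵢ−x̄)² = 2383.345; SSW = ΣΣ(x−x̄ᵢ)² = 825.014
MSB = 2383.345/3 = 794.4484; MSW = 825.014/35 = 23.5718
F = MSB/MSW = 33.7033
df = (3, 35)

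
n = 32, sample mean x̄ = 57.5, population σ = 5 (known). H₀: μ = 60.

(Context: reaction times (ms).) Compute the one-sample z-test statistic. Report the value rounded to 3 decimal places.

SE = σ/√n = 5/√32 = 0.8839
z = (x̄−μ₀)/SE = (57.5−60)/0.8839 = -2.8284

test statistic = -2.828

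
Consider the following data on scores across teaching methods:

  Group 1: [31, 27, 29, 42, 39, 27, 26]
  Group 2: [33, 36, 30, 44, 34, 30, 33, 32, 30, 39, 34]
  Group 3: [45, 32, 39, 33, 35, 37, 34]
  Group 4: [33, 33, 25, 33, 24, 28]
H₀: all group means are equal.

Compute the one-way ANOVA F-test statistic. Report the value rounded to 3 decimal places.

test statistic = 2.687

Group means [31.57, 34.09, 36.43, 29.33], grand mean 33.129
SSB = Σnᵢ(x̄ᵢ−x̄)² = 189.813; SSW = ΣΣ(x−x̄ᵢ)² = 635.671
MSB = 189.813/3 = 63.2710; MSW = 635.671/27 = 23.5434
F = MSB/MSW = 2.6874
df = (3, 27)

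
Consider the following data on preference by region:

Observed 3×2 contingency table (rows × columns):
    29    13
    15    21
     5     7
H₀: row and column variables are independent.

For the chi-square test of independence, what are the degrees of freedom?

degrees of freedom = 2

df = (r−1)(c−1) = (3−1)·(2−1) = 2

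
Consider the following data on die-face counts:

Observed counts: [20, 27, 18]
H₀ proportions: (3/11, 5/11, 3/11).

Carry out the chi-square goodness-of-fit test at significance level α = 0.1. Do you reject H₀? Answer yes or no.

n = 65; E_i = n·p_i = [17.73, 29.55, 17.73]
χ² = (20−17.73)²/17.73 + (27−29.55)²/29.55 + (18−17.73)²/17.73 = 0.5149
df = 2
p-value (upper-tail) = 0.77303
At α=0.1: p ≥ α → fail to reject H₀

reject H₀: no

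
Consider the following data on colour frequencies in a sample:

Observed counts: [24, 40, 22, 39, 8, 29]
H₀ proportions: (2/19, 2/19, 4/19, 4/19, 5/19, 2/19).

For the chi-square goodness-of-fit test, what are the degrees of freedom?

df = k − 1 = 6 − 1 = 5

degrees of freedom = 5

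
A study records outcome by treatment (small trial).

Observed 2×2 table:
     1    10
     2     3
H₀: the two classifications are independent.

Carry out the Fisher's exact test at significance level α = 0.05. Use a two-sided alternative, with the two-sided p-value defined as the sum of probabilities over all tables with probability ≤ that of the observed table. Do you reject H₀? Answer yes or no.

Margins: r₁=11, r₂=5, c₁=3, c₂=13, n=16
p_obs = C(11,1)·C(5,2)/C(16,3); sum pmf over tables with pmf ≤ p_obs
p-value (two-sided) = 0.21429
At α=0.05: p ≥ α → fail to reject H₀

reject H₀: no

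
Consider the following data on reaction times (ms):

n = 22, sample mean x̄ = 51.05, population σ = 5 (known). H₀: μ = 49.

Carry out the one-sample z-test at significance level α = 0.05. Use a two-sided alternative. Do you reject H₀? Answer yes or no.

reject H₀: no

SE = σ/√n = 5/√22 = 1.0660
z = (x̄−μ₀)/SE = (51.05−49)/1.0660 = 1.9231
p-value (two-sided) = 0.05447
At α=0.05: p ≥ α → fail to reject H₀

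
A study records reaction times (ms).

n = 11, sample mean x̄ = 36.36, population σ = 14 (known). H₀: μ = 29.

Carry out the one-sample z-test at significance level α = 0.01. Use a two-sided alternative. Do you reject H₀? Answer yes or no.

SE = σ/√n = 14/√11 = 4.2212
z = (x̄−μ₀)/SE = (36.36−29)/4.2212 = 1.7436
p-value (two-sided) = 0.08123
At α=0.01: p ≥ α → fail to reject H₀

reject H₀: no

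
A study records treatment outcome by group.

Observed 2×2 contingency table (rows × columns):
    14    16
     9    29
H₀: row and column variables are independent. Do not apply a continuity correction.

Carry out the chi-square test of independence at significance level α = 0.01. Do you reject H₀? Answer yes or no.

Row totals [30, 38], col totals [23, 45], n=68
χ² = (14−10.15)²/10.15 + (16−19.85)²/19.85 + (9−12.85)²/12.85 + (29−25.15)²/25.15 = 3.9561
df = 1
p-value (upper-tail) = 0.04670
At α=0.01: p ≥ α → fail to reject H₀

reject H₀: no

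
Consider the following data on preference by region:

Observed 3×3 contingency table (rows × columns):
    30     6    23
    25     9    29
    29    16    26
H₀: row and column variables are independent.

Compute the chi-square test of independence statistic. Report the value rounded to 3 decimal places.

Row totals [59, 63, 71], col totals [84, 31, 78], n=193
χ² = (30−25.68)²/25.68 + (6−9.48)²/9.48 + (23−23.84)²/23.84 + (25−27.42)²/27.42 + (9−10.12)²/10.12 + (29−25.46)²/25.46 + (29−30.90)²/30.90 + (16−11.40)²/11.40 + (26−28.69)²/28.69 = 5.0839
df = 4

test statistic = 5.084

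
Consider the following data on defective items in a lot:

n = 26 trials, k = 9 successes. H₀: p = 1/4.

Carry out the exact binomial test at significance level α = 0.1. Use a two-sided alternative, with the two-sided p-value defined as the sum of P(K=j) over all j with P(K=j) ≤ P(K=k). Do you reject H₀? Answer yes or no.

Exact binomial: n=26, k=9, p₀=1/4=0.2500
P(X=j) = C(n,j)·p₀^j·(1−p₀)^(n−j); p = Σ P(X=j) over j with P(X=j) ≤ P(X=9)
p-value (two-sided) = 0.26064
At α=0.1: p ≥ α → fail to reject H₀

reject H₀: no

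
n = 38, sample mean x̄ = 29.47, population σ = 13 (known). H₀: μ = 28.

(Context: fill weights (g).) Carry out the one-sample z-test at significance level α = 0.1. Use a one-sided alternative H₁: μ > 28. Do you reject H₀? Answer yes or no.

SE = σ/√n = 13/√38 = 2.1089
z = (x̄−μ₀)/SE = (29.47−28)/2.1089 = 0.6971
p-value (one-sided, H₁ greater) = 0.24288
At α=0.1: p ≥ α → fail to reject H₀

reject H₀: no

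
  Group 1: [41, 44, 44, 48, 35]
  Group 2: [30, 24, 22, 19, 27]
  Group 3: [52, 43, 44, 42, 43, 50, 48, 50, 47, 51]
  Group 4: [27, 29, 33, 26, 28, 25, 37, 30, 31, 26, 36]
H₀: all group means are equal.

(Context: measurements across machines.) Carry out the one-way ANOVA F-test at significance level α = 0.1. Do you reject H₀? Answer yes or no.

reject H₀: yes

Group means [42.40, 24.40, 47.00, 29.82], grand mean 36.516
SSB = Σnᵢ(x̄ᵢ−x̄)² = 2499.706; SSW = ΣΣ(x−x̄ᵢ)² = 458.036
MSB = 2499.706/3 = 833.2352; MSW = 458.036/27 = 16.9643
F = MSB/MSW = 49.1170
df = (3, 27)
p-value (upper-tail) = 0.00000
At α=0.1: p < α → reject H₀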